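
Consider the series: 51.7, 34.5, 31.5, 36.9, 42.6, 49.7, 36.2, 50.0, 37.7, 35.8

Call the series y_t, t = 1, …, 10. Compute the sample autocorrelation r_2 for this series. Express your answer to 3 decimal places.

-0.178

Mean ȳ = (51.7 + 34.5 + 31.5 + 36.9 + 42.6 + 49.7 + 36.2 + 50.0 + 37.7 + 35.8)/10 = 40.6600
Numerator Σ_{t=1}^{8}(y_t−ȳ)(y_{t+2}−ȳ) = -86.1352
Denominator Σ(y_t−ȳ)² = 482.8640
r_2 = -86.1352 / 482.8640 = -0.178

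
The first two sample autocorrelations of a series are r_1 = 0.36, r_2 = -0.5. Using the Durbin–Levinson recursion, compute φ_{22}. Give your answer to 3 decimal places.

-0.723

φ_{22} = (r_2 − r_1²) / (1 − r_1²)
r_1² = (0.36)² = 0.1296
Numerator = -0.5 − 0.1296 = -0.6296; denominator = 1 − 0.1296 = 0.8704
φ_{22} = -0.6296 / 0.8704 = -0.723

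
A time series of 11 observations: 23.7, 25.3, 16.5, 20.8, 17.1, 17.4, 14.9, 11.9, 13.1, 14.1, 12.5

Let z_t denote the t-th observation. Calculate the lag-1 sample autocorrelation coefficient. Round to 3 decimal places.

Mean z̄ = (23.7 + 25.3 + 16.5 + 20.8 + 17.1 + 17.4 + 14.9 + 11.9 + 13.1 + 14.1 + 12.5)/11 = 17.0273
Numerator Σ_{t=1}^{10}(z_t−z̄)(z_{t+1}−z̄) = 104.1511
Denominator Σ(z_t−z̄)² = 202.9218
r_1 = 104.1511 / 202.9218 = 0.513

0.513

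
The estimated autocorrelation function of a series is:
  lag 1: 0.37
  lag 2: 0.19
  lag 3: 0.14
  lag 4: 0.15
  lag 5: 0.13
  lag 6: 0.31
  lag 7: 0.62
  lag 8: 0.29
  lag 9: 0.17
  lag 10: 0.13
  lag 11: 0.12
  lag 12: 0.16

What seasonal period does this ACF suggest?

7

The largest autocorrelation is r_7 = 0.62; the remaining lags stay at or below 0.37. The elevated value at lag 1 (0.37), dropping to 0.19 at lag 2, reflects decaying short-term dependence rather than seasonality.
The dominant spike at lag 7 indicates a seasonal period of 7.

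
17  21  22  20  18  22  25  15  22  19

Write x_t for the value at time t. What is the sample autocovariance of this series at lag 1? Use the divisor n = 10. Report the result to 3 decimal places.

Mean x̄ = (17 + 21 + 22 + 20 + 18 + 22 + 25 + 15 + 22 + 19)/10 = 20.1000
Σ_{t=1}^{9}(x_t−x̄)(x_{t+1}−x̄) = -32.5100
γ_1 = -32.5100 / 10 = -3.251

-3.251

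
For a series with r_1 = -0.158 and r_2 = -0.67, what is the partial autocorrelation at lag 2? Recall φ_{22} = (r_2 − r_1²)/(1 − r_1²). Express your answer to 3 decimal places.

φ_{22} = (r_2 − r_1²) / (1 − r_1²)
r_1² = (-0.158)² = 0.024964
Numerator = -0.67 − 0.0250 = -0.6950; denominator = 1 − 0.0250 = 0.9750
φ_{22} = -0.6950 / 0.9750 = -0.713

-0.713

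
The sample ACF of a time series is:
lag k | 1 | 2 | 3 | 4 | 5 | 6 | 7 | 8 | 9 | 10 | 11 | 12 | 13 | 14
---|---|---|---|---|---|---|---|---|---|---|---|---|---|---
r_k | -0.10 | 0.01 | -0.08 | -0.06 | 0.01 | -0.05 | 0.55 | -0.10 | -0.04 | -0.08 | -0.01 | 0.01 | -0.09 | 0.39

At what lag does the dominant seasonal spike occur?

The largest autocorrelation is r_7 = 0.55, with a weaker echo at lag 14 (0.39); the remaining lags stay at or below 0.01.
The dominant spike at lag 7 indicates a seasonal period of 7.

7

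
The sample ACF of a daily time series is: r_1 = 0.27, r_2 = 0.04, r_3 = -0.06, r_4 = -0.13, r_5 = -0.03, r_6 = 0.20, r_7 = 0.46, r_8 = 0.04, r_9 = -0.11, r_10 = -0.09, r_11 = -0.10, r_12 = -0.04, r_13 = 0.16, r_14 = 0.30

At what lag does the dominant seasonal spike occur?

7

The largest autocorrelation is r_7 = 0.46, with a weaker echo at lag 14 (0.30); the remaining lags stay at or below 0.27. The elevated value at lag 1 (0.27), dropping to 0.04 at lag 2, reflects decaying short-term dependence rather than seasonality.
The dominant spike at lag 7 indicates a seasonal period of 7.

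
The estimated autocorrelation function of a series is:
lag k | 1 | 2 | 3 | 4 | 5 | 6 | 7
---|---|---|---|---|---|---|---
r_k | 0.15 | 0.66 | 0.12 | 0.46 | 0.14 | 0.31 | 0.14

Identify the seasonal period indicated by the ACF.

2

The largest autocorrelation is r_2 = 0.66, with weaker echoes at lags 4 (0.46) and 6 (0.31); the remaining lags stay at or below 0.15.
The dominant spike at lag 2 indicates a seasonal period of 2.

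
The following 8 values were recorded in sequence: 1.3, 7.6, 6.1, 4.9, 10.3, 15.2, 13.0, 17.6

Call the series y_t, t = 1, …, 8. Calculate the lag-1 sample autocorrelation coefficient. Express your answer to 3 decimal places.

Mean ȳ = (1.3 + 7.6 + 6.1 + 4.9 + 10.3 + 15.2 + 13.0 + 17.6)/8 = 9.5000
Σ(y_t−ȳ)(y_{t+1}−ȳ) = (15.5800) + (6.4600) + (15.6400) + (-3.6800) + (4.5600) + (19.9500) + (28.3500) = 86.8600
Denominator Σ(y_t−ȳ)² = 214.5600
r_1 = 86.8600 / 214.5600 = 0.405

0.405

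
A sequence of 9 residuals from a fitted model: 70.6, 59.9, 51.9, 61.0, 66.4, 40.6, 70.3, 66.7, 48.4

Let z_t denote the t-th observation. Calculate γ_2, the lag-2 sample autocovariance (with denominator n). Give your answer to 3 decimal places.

Mean z̄ = (70.6 + 59.9 + 51.9 + 61.0 + 66.4 + 40.6 + 70.3 + 66.7 + 48.4)/9 = 59.5333
Σ_{t=1}^{7}(z_t−z̄)(z_{t+2}−z̄) = -345.7489
γ_2 = -345.7489 / 9 = -38.417

-38.417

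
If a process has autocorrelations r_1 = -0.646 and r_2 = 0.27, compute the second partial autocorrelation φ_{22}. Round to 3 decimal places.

-0.253

φ_{22} = (r_2 − r_1²) / (1 − r_1²)
r_1² = (-0.646)² = 0.417316
Numerator = 0.27 − 0.4173 = -0.1473; denominator = 1 − 0.4173 = 0.5827
φ_{22} = -0.1473 / 0.5827 = -0.253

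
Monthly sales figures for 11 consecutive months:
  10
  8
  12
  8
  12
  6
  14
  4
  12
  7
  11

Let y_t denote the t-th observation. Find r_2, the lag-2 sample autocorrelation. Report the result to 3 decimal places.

Mean ȳ = (10 + 8 + 12 + 8 + 12 + 6 + 14 + 4 + 12 + 7 + 11)/11 = 9.4545
Numerator Σ_{t=1}^{9}(y_t−ȳ)(y_{t+2}−ȳ) = 74.3140
Denominator Σ(y_t−ȳ)² = 94.7273
r_2 = 74.3140 / 94.7273 = 0.785

0.785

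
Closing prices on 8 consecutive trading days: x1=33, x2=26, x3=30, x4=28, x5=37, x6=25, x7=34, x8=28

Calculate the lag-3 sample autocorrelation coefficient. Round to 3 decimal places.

-0.461

Mean x̄ = (33 + 26 + 30 + 28 + 37 + 25 + 34 + 28)/8 = 30.1250
Deviations from mean: 2.8750, -4.1250, -0.1250, -2.1250, 6.8750, -5.1250, 3.8750, -2.1250
Σ(x_t−x̄)(x_{t+3}−x̄) = (-6.1094) + (-28.3594) + (0.6406) + (-8.2344) + (-14.6094) = -56.6719
Denominator Σ(x_t−x̄)² = 122.8750
r_3 = -56.6719 / 122.8750 = -0.461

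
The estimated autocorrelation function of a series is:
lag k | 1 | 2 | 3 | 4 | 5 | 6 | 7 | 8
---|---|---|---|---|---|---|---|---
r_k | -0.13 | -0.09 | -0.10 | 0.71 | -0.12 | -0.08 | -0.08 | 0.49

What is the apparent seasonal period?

4

The largest autocorrelation is r_4 = 0.71, with a weaker echo at lag 8 (0.49); the remaining lags stay at or below -0.08.
The dominant spike at lag 4 indicates a seasonal period of 4.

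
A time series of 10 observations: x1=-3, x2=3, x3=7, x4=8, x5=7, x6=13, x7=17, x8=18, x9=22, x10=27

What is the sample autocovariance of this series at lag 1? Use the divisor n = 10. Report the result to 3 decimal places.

Mean x̄ = (-3 + 3 + 7 + 8 + 7 + 13 + 17 + 18 + 22 + 27)/10 = 11.9000
Σ_{t=1}^{9}(x_t−x̄)(x_{t+1}−x̄) = 459.8900
γ_1 = 459.8900 / 10 = 45.989

45.989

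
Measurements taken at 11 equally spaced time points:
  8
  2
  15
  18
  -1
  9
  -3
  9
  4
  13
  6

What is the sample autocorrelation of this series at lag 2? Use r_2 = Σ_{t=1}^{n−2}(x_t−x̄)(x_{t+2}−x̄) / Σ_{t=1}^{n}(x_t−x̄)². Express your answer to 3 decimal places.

0.092

Mean x̄ = (8 + 2 + 15 + 18 − 1 + 9 − 3 + 9 + 4 + 13 + 6)/11 = 7.2727
Numerator Σ_{t=1}^{9}(x_t−x̄)(x_{t+2}−x̄) = 39.3058
Denominator Σ(x_t−x̄)² = 428.1818
r_2 = 39.3058 / 428.1818 = 0.092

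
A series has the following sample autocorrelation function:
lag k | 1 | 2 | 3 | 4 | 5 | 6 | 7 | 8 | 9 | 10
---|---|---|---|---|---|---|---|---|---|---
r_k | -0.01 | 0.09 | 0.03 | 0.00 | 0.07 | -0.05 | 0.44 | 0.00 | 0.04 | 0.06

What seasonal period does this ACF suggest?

The largest autocorrelation is r_7 = 0.44; the remaining lags stay at or below 0.09.
The dominant spike at lag 7 indicates a seasonal period of 7.

7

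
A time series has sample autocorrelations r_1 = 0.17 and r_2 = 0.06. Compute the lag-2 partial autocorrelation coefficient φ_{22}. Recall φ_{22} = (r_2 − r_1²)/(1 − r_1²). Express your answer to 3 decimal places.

φ_{22} = (r_2 − r_1²) / (1 − r_1²)
r_1² = (0.17)² = 0.0289
Numerator = 0.06 − 0.0289 = 0.0311; denominator = 1 − 0.0289 = 0.9711
φ_{22} = 0.0311 / 0.9711 = 0.032

0.032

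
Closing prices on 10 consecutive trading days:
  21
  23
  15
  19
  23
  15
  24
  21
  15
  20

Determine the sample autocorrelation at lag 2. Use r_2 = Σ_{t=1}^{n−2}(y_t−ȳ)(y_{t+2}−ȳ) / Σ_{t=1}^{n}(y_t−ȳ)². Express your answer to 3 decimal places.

-0.295

Mean ȳ = (21 + 23 + 15 + 19 + 23 + 15 + 24 + 21 + 15 + 20)/10 = 19.6000
Numerator Σ_{t=1}^{8}(y_t−ȳ)(y_{t+2}−ȳ) = -32.5200
Denominator Σ(y_t−ȳ)² = 110.4000
r_2 = -32.5200 / 110.4000 = -0.295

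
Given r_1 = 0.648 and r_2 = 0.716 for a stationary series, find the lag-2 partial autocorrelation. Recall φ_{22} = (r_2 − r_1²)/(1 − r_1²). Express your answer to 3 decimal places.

φ_{22} = (r_2 − r_1²) / (1 − r_1²)
r_1² = (0.648)² = 0.419904
Numerator = 0.716 − 0.4199 = 0.2961; denominator = 1 − 0.4199 = 0.5801
φ_{22} = 0.2961 / 0.5801 = 0.510

0.510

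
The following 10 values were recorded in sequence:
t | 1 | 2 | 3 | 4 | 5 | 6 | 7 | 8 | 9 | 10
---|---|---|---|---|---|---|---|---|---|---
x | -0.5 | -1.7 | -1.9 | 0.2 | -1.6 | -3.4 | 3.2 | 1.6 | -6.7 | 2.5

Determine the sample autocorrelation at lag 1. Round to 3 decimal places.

Mean x̄ = (-0.5 − 1.7 − 1.9 + 0.2 − 1.6 − 3.4 + 3.2 + 1.6 − 6.7 + 2.5)/10 = -0.8300
Numerator Σ_{t=1}^{9}(x_t−x̄)(x_{t+1}−x̄) = -33.6479
Denominator Σ(x_t−x̄)² = 77.9610
r_1 = -33.6479 / 77.9610 = -0.432

-0.432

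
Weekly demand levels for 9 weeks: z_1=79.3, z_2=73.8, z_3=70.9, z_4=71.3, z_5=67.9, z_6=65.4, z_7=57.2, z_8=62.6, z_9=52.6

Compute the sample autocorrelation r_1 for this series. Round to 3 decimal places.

Mean z̄ = (79.3 + 73.8 + 70.9 + 71.3 + 67.9 + 65.4 + 57.2 + 62.6 + 52.6)/9 = 66.7778
Numerator Σ_{t=1}^{8}(z_t−z̄)(z_{t+1}−z̄) = 251.4928
Denominator Σ(z_t−z̄)² = 556.9156
r_1 = 251.4928 / 556.9156 = 0.452

0.452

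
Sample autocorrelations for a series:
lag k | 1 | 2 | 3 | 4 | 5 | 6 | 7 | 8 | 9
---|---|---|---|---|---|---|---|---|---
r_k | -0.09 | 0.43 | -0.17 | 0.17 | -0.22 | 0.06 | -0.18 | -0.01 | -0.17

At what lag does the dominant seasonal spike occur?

2

The largest autocorrelation is r_2 = 0.43, with a weaker echo at lag 4 (0.17); the remaining lags stay at or below 0.06.
The dominant spike at lag 2 indicates a seasonal period of 2.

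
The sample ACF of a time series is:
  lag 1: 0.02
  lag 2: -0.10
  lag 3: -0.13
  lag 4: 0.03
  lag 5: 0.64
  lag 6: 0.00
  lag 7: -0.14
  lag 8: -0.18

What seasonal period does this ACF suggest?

The largest autocorrelation is r_5 = 0.64; the remaining lags stay at or below 0.03.
The dominant spike at lag 5 indicates a seasonal period of 5.

5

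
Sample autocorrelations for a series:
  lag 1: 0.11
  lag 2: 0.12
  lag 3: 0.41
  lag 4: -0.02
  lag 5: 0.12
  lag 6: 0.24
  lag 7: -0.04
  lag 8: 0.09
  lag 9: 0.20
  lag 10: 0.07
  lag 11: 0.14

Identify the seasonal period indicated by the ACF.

3

The largest autocorrelation is r_3 = 0.41, with weaker echoes at lags 6 (0.24) and 9 (0.20); the remaining lags stay at or below 0.14.
The dominant spike at lag 3 indicates a seasonal period of 3.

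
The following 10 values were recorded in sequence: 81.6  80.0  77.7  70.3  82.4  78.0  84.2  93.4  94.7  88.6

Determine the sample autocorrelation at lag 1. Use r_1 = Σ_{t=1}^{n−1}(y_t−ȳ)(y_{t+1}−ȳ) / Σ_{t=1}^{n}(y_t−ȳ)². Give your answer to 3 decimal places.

0.580

Mean ȳ = (81.6 + 80.0 + 77.7 + 70.3 + 82.4 + 78.0 + 84.2 + 93.4 + 94.7 + 88.6)/10 = 83.0900
Numerator Σ_{t=1}^{9}(y_t−ȳ)(y_{t+1}−ȳ) = 291.9989
Denominator Σ(y_t−ȳ)² = 503.4690
r_1 = 291.9989 / 503.4690 = 0.580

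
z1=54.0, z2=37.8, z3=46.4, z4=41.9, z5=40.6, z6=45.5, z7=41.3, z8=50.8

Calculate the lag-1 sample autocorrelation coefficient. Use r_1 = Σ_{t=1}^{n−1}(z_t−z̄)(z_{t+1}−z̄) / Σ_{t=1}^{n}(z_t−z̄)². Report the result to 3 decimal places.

-0.449

Mean z̄ = (54.0 + 37.8 + 46.4 + 41.9 + 40.6 + 45.5 + 41.3 + 50.8)/8 = 44.7875
Deviations from mean: 9.2125, -6.9875, 1.6125, -2.8875, -4.1875, 0.7125, -3.4875, 6.0125
Numerator Σ_{t=1}^{7}(z_t−z̄)(z_{t+1}−z̄) = -94.6414
Denominator Σ(z_t−z̄)² = 210.9888
r_1 = -94.6414 / 210.9888 = -0.449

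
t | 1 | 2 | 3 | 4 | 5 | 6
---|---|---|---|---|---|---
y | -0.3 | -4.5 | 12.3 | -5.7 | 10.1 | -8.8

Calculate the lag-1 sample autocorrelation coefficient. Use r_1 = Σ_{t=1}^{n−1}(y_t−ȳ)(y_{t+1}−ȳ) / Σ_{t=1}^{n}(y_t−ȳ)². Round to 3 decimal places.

-0.726

Mean ȳ = (-0.3 − 4.5 + 12.3 − 5.7 + 10.1 − 8.8)/6 = 0.5167
Σ(y_t−ȳ)(y_{t+1}−ȳ) = (4.0969) + (-59.1131) + (-73.2531) + (-59.5764) + (-89.2847) = -277.1303
Denominator Σ(y_t−ȳ)² = 381.9683
r_1 = -277.1303 / 381.9683 = -0.726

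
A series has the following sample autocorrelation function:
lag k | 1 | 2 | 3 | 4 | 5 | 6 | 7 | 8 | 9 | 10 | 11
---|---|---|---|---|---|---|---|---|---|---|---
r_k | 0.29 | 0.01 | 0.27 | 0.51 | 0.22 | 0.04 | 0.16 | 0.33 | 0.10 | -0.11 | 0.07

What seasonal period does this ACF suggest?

The largest autocorrelation is r_4 = 0.51, with a weaker echo at lag 8 (0.33); the remaining lags stay at or below 0.29. The elevated value at lag 1 (0.29), dropping to 0.01 at lag 2, reflects decaying short-term dependence rather than seasonality.
The dominant spike at lag 4 indicates a seasonal period of 4.

4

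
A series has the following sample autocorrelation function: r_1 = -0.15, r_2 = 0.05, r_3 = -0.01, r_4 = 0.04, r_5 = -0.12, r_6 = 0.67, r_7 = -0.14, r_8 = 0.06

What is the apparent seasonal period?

6

The largest autocorrelation is r_6 = 0.67; the remaining lags stay at or below 0.06.
The dominant spike at lag 6 indicates a seasonal period of 6.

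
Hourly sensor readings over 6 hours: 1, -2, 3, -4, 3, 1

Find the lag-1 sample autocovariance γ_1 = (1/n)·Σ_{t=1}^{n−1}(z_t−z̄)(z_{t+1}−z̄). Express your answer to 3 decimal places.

Mean z̄ = (1 − 2 + 3 − 4 + 3 + 1)/6 = 0.3333
Deviations: 0.6667, -2.3333, 2.6667, -4.3333, 2.6667, 0.6667
Σ_{t=1}^{5}(z_t−z̄)(z_{t+1}−z̄) = -29.1111
γ_1 = -29.1111 / 6 = -4.852

-4.852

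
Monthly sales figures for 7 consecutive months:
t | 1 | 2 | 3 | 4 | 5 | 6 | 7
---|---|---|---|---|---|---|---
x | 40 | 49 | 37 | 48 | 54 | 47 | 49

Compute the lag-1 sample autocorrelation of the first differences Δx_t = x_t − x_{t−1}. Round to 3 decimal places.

First differences Δx: 9, -12, 11, 6, -7, 2
Mean of differences = 1.5000
Numerator Σ(Δx_t−Δx̄)(Δx_{t+1}−Δx̄) = -229.2500
Denominator Σ(Δx_t−Δx̄)² = 421.5000
r_1(Δx) = -229.2500 / 421.5000 = -0.544

-0.544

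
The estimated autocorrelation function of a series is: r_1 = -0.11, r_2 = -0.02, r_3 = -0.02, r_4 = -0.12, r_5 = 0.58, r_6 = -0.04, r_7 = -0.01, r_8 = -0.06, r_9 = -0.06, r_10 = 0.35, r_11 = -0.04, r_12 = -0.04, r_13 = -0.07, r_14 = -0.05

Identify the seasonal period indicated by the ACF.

5

The largest autocorrelation is r_5 = 0.58, with a weaker echo at lag 10 (0.35); the remaining lags stay at or below -0.01.
The dominant spike at lag 5 indicates a seasonal period of 5.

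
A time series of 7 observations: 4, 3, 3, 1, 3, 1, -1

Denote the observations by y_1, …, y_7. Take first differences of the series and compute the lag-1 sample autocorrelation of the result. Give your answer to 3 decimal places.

-0.496

First differences Δy: -1, 0, -2, 2, -2, -2
Mean of differences = -0.8333
Numerator Σ(Δy_t−Δȳ)(Δy_{t+1}−Δȳ) = -6.3611
Denominator Σ(Δy_t−Δȳ)² = 12.8333
r_1(Δy) = -6.3611 / 12.8333 = -0.496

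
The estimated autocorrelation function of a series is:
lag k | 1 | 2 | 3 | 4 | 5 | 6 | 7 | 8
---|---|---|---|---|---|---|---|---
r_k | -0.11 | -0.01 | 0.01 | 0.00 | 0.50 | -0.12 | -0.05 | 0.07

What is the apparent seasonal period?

5

The largest autocorrelation is r_5 = 0.50; the remaining lags stay at or below 0.07.
The dominant spike at lag 5 indicates a seasonal period of 5.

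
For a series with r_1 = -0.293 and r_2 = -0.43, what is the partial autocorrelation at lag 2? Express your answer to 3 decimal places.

φ_{22} = (r_2 − r_1²) / (1 − r_1²)
r_1² = (-0.293)² = 0.085849
Numerator = -0.43 − 0.0858 = -0.5158; denominator = 1 − 0.0858 = 0.9142
φ_{22} = -0.5158 / 0.9142 = -0.564

-0.564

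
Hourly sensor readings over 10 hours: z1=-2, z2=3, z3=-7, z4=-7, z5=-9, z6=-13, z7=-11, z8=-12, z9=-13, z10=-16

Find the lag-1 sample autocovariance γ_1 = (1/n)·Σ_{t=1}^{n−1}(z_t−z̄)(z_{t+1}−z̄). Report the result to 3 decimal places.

Mean z̄ = (-2 + 3 − 7 − 7 − 9 − 13 − 11 − 12 − 13 − 16)/10 = -8.7000
Σ_{t=1}^{9}(z_t−z̄)(z_{t+1}−z̄) = 165.0100
γ_1 = 165.0100 / 10 = 16.501

16.501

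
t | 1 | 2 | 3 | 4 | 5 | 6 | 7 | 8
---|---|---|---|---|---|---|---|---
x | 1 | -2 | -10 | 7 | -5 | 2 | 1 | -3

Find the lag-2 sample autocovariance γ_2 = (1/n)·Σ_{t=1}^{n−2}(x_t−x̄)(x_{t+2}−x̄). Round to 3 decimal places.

2.465

Mean x̄ = (1 − 2 − 10 + 7 − 5 + 2 + 1 − 3)/8 = -1.1250
Σ_{t=1}^{6}(x_t−x̄)(x_{t+2}−x̄) = 19.7188
γ_2 = 19.7188 / 8 = 2.465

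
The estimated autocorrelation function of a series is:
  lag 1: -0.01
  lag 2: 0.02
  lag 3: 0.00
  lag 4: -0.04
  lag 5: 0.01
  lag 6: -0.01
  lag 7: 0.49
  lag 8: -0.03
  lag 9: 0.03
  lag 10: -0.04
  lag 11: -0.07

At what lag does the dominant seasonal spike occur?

The largest autocorrelation is r_7 = 0.49; the remaining lags stay at or below 0.03.
The dominant spike at lag 7 indicates a seasonal period of 7.

7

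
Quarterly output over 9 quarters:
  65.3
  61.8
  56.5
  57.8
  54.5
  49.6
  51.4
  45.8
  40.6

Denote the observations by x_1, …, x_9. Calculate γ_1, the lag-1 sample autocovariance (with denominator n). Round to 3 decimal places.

28.801

Mean x̄ = (65.3 + 61.8 + 56.5 + 57.8 + 54.5 + 49.6 + 51.4 + 45.8 + 40.6)/9 = 53.7000
Σ_{t=1}^{8}(x_t−x̄)(x_{t+1}−x̄) = 259.2100
γ_1 = 259.2100 / 9 = 28.801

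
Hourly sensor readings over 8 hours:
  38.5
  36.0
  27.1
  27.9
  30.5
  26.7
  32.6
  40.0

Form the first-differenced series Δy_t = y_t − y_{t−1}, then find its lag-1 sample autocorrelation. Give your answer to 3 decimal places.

0.149

First differences Δy: -2.5, -8.9, 0.8, 2.6, -3.8, 5.9, 7.4
Mean of differences = 0.2143
Numerator Σ(Δy_t−Δȳ)(Δy_{t+1}−Δȳ) = 29.2527
Denominator Σ(Δy_t−Δȳ)² = 196.5486
r_1(Δy) = 29.2527 / 196.5486 = 0.149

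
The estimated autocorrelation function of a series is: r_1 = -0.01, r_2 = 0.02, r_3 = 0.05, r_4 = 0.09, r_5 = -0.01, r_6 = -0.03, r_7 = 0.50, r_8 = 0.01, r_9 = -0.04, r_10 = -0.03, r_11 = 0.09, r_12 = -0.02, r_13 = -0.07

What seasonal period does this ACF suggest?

7

The largest autocorrelation is r_7 = 0.50; the remaining lags stay at or below 0.09.
The dominant spike at lag 7 indicates a seasonal period of 7.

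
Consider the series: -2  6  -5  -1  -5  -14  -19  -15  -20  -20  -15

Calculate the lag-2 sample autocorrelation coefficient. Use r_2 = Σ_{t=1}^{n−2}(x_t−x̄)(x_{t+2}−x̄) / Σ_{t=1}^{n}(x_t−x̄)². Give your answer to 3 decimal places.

0.424

Mean x̄ = (-2 + 6 − 5 − 1 − 5 − 14 − 19 − 15 − 20 − 20 − 15)/11 = -10.0000
Numerator Σ_{t=1}^{9}(x_t−x̄)(x_{t+2}−x̄) = 338.0000
Denominator Σ(x_t−x̄)² = 798.0000
r_2 = 338.0000 / 798.0000 = 0.424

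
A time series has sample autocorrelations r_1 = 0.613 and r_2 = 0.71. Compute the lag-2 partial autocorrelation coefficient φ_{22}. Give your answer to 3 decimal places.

0.535

φ_{22} = (r_2 − r_1²) / (1 − r_1²)
r_1² = (0.613)² = 0.375769
Numerator = 0.71 − 0.3758 = 0.3342; denominator = 1 − 0.3758 = 0.6242
φ_{22} = 0.3342 / 0.6242 = 0.535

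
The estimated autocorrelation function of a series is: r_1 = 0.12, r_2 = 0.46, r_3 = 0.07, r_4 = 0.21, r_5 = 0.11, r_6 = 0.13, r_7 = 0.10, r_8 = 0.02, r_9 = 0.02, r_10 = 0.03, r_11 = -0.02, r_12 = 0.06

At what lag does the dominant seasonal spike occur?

2

The largest autocorrelation is r_2 = 0.46, with a weaker echo at lag 4 (0.21); the remaining lags stay at or below 0.13.
The dominant spike at lag 2 indicates a seasonal period of 2.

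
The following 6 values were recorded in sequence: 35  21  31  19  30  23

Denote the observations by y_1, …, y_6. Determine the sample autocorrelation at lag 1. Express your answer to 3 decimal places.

-0.706

Mean ȳ = (35 + 21 + 31 + 19 + 30 + 23)/6 = 26.5000
Numerator Σ_{t=1}^{5}(y_t−ȳ)(y_{t+1}−ȳ) = -143.7500
Denominator Σ(y_t−ȳ)² = 203.5000
r_1 = -143.7500 / 203.5000 = -0.706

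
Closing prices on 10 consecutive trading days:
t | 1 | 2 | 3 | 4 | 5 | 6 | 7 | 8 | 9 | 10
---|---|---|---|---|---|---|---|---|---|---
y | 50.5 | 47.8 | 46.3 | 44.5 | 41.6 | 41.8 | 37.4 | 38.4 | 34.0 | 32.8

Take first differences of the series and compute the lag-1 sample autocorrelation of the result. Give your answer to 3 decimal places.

First differences Δy: -2.7, -1.5, -1.8, -2.9, 0.2, -4.4, 1.0, -4.4, -1.2
Mean of differences = -1.9667
Numerator Σ(Δy_t−Δȳ)(Δy_{t+1}−Δȳ) = -24.0178
Denominator Σ(Δy_t−Δȳ)² = 27.5800
r_1(Δy) = -24.0178 / 27.5800 = -0.871

-0.871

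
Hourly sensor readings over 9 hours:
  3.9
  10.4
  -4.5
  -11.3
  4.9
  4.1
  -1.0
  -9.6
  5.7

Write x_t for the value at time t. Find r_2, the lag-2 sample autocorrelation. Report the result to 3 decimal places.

Mean x̄ = (3.9 + 10.4 − 4.5 − 11.3 + 4.9 + 4.1 − 1.0 − 9.6 + 5.7)/9 = 0.2889
Σ(x_t−x̄)(x_{t+2}−x̄) = (-17.2932) + (-117.1765) + (-22.0821) + (-44.1665) + (-5.9432) + (-37.6877) + (-6.9743) = -251.3236
Denominator Σ(x_t−x̄)² = 437.0289
r_2 = -251.3236 / 437.0289 = -0.575

-0.575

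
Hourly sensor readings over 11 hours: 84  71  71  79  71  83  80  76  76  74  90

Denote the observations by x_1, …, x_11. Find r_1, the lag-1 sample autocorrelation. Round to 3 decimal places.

-0.205

Mean x̄ = (84 + 71 + 71 + 79 + 71 + 83 + 80 + 76 + 76 + 74 + 90)/11 = 77.7273
Numerator Σ_{t=1}^{10}(x_t−x̄)(x_{t+1}−x̄) = -77.8017
Denominator Σ(x_t−x̄)² = 380.1818
r_1 = -77.8017 / 380.1818 = -0.205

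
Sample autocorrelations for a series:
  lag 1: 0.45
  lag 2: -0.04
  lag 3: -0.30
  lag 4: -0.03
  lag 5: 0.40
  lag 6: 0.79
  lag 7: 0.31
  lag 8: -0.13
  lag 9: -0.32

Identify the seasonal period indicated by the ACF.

6

The largest autocorrelation is r_6 = 0.79; the remaining lags stay at or below 0.45.
The dominant spike at lag 6 indicates a seasonal period of 6.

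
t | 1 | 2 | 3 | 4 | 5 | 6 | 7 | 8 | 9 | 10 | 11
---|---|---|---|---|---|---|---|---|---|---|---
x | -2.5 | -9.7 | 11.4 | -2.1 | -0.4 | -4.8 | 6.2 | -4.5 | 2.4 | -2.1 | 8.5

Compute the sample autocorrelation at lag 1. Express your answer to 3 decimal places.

-0.497

Mean x̄ = (-2.5 − 9.7 + 11.4 − 2.1 − 0.4 − 4.8 + 6.2 − 4.5 + 2.4 − 2.1 + 8.5)/11 = 0.2182
Numerator Σ_{t=1}^{10}(x_t−x̄)(x_{t+1}−x̄) = -198.1221
Denominator Σ(x_t−x̄)² = 398.4964
r_1 = -198.1221 / 398.4964 = -0.497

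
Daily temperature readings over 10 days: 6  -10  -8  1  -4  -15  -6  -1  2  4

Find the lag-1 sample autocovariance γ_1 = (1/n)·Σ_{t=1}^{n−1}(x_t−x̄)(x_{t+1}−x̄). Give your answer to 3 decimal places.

Mean x̄ = (6 − 10 − 8 + 1 − 4 − 15 − 6 − 1 + 2 + 4)/10 = -3.1000
Σ_{t=1}^{9}(x_t−x̄)(x_{t+1}−x̄) = 33.2900
γ_1 = 33.2900 / 10 = 3.329

3.329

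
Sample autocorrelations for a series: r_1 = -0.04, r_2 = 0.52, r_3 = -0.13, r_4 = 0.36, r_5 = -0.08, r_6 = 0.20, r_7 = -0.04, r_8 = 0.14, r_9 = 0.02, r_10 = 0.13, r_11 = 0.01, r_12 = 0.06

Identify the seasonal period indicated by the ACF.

2

The largest autocorrelation is r_2 = 0.52, with weaker echoes at lags 4 (0.36) and 6 (0.20); the remaining lags stay at or below 0.14.
The dominant spike at lag 2 indicates a seasonal period of 2.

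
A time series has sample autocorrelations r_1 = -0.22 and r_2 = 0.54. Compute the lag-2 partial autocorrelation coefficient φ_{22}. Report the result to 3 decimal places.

φ_{22} = (r_2 − r_1²) / (1 − r_1²)
r_1² = (-0.22)² = 0.0484
Numerator = 0.54 − 0.0484 = 0.4916; denominator = 1 − 0.0484 = 0.9516
φ_{22} = 0.4916 / 0.9516 = 0.517

0.517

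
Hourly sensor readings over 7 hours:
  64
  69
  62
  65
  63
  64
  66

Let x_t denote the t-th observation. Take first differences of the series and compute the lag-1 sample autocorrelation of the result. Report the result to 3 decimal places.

First differences Δx: 5, -7, 3, -2, 1, 2
Mean of differences = 0.3333
Numerator Σ(Δx_t−Δx̄)(Δx_{t+1}−Δx̄) = -60.4444
Denominator Σ(Δx_t−Δx̄)² = 91.3333
r_1(Δx) = -60.4444 / 91.3333 = -0.662

-0.662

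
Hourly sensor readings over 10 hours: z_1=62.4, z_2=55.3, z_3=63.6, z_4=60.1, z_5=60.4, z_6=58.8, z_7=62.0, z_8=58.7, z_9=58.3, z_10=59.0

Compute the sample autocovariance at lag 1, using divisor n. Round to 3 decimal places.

Mean z̄ = (62.4 + 55.3 + 63.6 + 60.1 + 60.4 + 58.8 + 62.0 + 58.7 + 58.3 + 59.0)/10 = 59.8600
Σ_{t=1}^{9}(z_t−z̄)(z_{t+1}−z̄) = -29.7816
γ_1 = -29.7816 / 10 = -2.978

-2.978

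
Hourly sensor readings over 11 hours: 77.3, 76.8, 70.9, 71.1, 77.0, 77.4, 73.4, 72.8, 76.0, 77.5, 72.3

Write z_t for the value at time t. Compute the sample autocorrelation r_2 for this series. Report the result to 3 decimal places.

Mean z̄ = (77.3 + 76.8 + 70.9 + 71.1 + 77.0 + 77.4 + 73.4 + 72.8 + 76.0 + 77.5 + 72.3)/11 = 74.7727
Numerator Σ_{t=1}^{9}(z_t−z̄)(z_{t+2}−z̄) = -53.8479
Denominator Σ(z_t−z̄)² = 71.6818
r_2 = -53.8479 / 71.6818 = -0.751

-0.751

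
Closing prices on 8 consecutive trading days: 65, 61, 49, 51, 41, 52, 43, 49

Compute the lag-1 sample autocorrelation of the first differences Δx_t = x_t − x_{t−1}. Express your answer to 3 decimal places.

First differences Δx: -4, -12, 2, -10, 11, -9, 6
Mean of differences = -2.2857
Numerator Σ(Δx_t−Δx̄)(Δx_{t+1}−Δx̄) = -305.3673
Denominator Σ(Δx_t−Δx̄)² = 465.4286
r_1(Δx) = -305.3673 / 465.4286 = -0.656

-0.656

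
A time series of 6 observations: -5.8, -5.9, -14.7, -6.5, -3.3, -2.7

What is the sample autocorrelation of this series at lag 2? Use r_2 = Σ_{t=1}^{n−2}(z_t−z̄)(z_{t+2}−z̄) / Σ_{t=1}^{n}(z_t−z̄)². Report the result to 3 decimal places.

Mean z̄ = (-5.8 − 5.9 − 14.7 − 6.5 − 3.3 − 2.7)/6 = -6.4833
Deviations from mean: 0.6833, 0.5833, -8.2167, -0.0167, 3.1833, 3.7833
Σ(z_t−z̄)(z_{t+2}−z̄) = (-5.6147) + (-0.0097) + (-26.1564) + (-0.0631) = -31.8439
Denominator Σ(z_t−z̄)² = 92.7683
r_2 = -31.8439 / 92.7683 = -0.343

-0.343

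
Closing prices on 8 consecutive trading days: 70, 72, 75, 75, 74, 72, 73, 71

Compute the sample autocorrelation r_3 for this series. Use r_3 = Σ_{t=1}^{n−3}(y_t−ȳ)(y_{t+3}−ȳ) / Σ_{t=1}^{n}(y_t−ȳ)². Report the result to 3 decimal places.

-0.444

Mean ȳ = (70 + 72 + 75 + 75 + 74 + 72 + 73 + 71)/8 = 72.7500
Numerator Σ_{t=1}^{5}(y_t−ȳ)(y_{t+3}−ȳ) = -10.4375
Denominator Σ(y_t−ȳ)² = 23.5000
r_3 = -10.4375 / 23.5000 = -0.444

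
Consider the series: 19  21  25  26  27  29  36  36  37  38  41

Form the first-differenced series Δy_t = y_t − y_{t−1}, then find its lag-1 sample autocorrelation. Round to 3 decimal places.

-0.246

First differences Δy: 2, 4, 1, 1, 2, 7, 0, 1, 1, 3
Mean of differences = 2.2000
Numerator Σ(Δy_t−Δȳ)(Δy_{t+1}−Δȳ) = -9.2400
Denominator Σ(Δy_t−Δȳ)² = 37.6000
r_1(Δy) = -9.2400 / 37.6000 = -0.246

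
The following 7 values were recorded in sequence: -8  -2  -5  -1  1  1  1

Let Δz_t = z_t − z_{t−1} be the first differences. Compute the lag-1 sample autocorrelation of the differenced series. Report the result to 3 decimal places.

-0.558

First differences Δz: 6, -3, 4, 2, 0, 0
Mean of differences = 1.5000
Numerator Σ(Δz_t−Δz̄)(Δz_{t+1}−Δz̄) = -28.7500
Denominator Σ(Δz_t−Δz̄)² = 51.5000
r_1(Δz) = -28.7500 / 51.5000 = -0.558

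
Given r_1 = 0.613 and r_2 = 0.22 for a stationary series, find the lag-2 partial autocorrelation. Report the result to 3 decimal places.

φ_{22} = (r_2 − r_1²) / (1 − r_1²)
r_1² = (0.613)² = 0.375769
Numerator = 0.22 − 0.3758 = -0.1558; denominator = 1 − 0.3758 = 0.6242
φ_{22} = -0.1558 / 0.6242 = -0.250

-0.250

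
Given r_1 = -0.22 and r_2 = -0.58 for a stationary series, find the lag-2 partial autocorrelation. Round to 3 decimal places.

-0.660

φ_{22} = (r_2 − r_1²) / (1 − r_1²)
r_1² = (-0.22)² = 0.0484
Numerator = -0.58 − 0.0484 = -0.6284; denominator = 1 − 0.0484 = 0.9516
φ_{22} = -0.6284 / 0.9516 = -0.660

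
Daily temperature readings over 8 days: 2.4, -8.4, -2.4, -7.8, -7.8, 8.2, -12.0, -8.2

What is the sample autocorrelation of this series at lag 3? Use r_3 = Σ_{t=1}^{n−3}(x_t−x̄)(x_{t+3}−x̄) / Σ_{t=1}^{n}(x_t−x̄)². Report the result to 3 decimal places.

0.168

Mean x̄ = (2.4 − 8.4 − 2.4 − 7.8 − 7.8 + 8.2 − 12.0 − 8.2)/8 = -4.5000
Deviations from mean: 6.9000, -3.9000, 2.1000, -3.3000, -3.3000, 12.7000, -7.5000, -3.7000
Σ(x_t−x̄)(x_{t+3}−x̄) = (-22.7700) + (12.8700) + (26.6700) + (24.7500) + (12.2100) = 53.7300
Denominator Σ(x_t−x̄)² = 320.2400
r_3 = 53.7300 / 320.2400 = 0.168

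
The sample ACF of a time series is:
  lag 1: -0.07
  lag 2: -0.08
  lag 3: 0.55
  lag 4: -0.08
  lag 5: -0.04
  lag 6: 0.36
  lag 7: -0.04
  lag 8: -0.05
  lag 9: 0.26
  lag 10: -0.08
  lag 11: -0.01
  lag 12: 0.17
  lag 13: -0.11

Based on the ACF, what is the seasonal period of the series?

3

The largest autocorrelation is r_3 = 0.55, with weaker echoes at lags 6 (0.36), 9 (0.26) and 12 (0.17); the remaining lags stay at or below -0.01.
The dominant spike at lag 3 indicates a seasonal period of 3.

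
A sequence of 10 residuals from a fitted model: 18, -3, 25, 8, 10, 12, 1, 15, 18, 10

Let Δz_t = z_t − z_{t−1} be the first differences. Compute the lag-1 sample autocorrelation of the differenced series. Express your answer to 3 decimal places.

First differences Δz: -21, 28, -17, 2, 2, -11, 14, 3, -8
Mean of differences = -0.8889
Numerator Σ(Δz_t−Δz̄)(Δz_{t+1}−Δz̄) = -1234.1235
Denominator Σ(Δz_t−Δz̄)² = 1904.8889
r_1(Δz) = -1234.1235 / 1904.8889 = -0.648

-0.648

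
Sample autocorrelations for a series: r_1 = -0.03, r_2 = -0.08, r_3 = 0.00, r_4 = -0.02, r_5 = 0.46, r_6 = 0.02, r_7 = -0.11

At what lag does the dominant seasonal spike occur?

5

The largest autocorrelation is r_5 = 0.46; the remaining lags stay at or below 0.02.
The dominant spike at lag 5 indicates a seasonal period of 5.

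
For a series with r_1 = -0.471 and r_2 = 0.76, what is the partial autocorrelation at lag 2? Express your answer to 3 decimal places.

0.692

φ_{22} = (r_2 − r_1²) / (1 − r_1²)
r_1² = (-0.471)² = 0.221841
Numerator = 0.76 − 0.2218 = 0.5382; denominator = 1 − 0.2218 = 0.7782
φ_{22} = 0.5382 / 0.7782 = 0.692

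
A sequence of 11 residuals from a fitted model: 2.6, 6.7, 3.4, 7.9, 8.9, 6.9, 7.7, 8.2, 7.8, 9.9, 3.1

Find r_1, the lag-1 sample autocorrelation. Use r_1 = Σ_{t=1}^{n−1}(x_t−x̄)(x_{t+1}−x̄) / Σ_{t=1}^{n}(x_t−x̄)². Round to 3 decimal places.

-0.083

Mean x̄ = (2.6 + 6.7 + 3.4 + 7.9 + 8.9 + 6.9 + 7.7 + 8.2 + 7.8 + 9.9 + 3.1)/11 = 6.6455
Numerator Σ_{t=1}^{10}(x_t−x̄)(x_{t+1}−x̄) = -5.1457
Denominator Σ(x_t−x̄)² = 61.6473
r_1 = -5.1457 / 61.6473 = -0.083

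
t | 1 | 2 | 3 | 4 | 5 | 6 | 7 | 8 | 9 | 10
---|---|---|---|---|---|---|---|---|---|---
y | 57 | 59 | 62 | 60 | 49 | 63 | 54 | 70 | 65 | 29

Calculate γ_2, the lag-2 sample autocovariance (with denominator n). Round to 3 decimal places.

-29.888

Mean ȳ = (57 + 59 + 62 + 60 + 49 + 63 + 54 + 70 + 65 + 29)/10 = 56.8000
Σ_{t=1}^{8}(y_t−ȳ)(y_{t+2}−ȳ) = -298.8800
γ_2 = -298.8800 / 10 = -29.888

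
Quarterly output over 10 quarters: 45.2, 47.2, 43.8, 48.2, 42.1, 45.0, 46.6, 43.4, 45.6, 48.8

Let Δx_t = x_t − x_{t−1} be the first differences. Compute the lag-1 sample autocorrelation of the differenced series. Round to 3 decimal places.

-0.620

First differences Δx: 2.0, -3.4, 4.4, -6.1, 2.9, 1.6, -3.2, 2.2, 3.2
Mean of differences = 0.4000
Numerator Σ(Δx_t−Δx̄)(Δx_{t+1}−Δx̄) = -66.2900
Denominator Σ(Δx_t−Δx̄)² = 106.9800
r_1(Δx) = -66.2900 / 106.9800 = -0.620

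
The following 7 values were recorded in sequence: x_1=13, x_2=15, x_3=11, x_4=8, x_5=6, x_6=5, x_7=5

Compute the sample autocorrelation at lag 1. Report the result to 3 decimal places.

0.663

Mean x̄ = (13 + 15 + 11 + 8 + 6 + 5 + 5)/7 = 9.0000
Deviations from mean: 4.0000, 6.0000, 2.0000, -1.0000, -3.0000, -4.0000, -4.0000
Numerator Σ_{t=1}^{6}(x_t−x̄)(x_{t+1}−x̄) = 65.0000
Denominator Σ(x_t−x̄)² = 98.0000
r_1 = 65.0000 / 98.0000 = 0.663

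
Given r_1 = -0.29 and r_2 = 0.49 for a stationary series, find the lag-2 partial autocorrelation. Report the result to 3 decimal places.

φ_{22} = (r_2 − r_1²) / (1 − r_1²)
r_1² = (-0.29)² = 0.0841
Numerator = 0.49 − 0.0841 = 0.4059; denominator = 1 − 0.0841 = 0.9159
φ_{22} = 0.4059 / 0.9159 = 0.443

0.443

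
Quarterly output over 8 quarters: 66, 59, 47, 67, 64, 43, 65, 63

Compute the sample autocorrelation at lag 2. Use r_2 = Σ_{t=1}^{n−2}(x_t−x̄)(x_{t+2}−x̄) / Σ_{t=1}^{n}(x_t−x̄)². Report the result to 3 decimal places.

-0.513

Mean x̄ = (66 + 59 + 47 + 67 + 64 + 43 + 65 + 63)/8 = 59.2500
Deviations from mean: 6.7500, -0.2500, -12.2500, 7.7500, 4.7500, -16.2500, 5.7500, 3.7500
Numerator Σ_{t=1}^{6}(x_t−x̄)(x_{t+2}−x̄) = -302.3750
Denominator Σ(x_t−x̄)² = 589.5000
r_2 = -302.3750 / 589.5000 = -0.513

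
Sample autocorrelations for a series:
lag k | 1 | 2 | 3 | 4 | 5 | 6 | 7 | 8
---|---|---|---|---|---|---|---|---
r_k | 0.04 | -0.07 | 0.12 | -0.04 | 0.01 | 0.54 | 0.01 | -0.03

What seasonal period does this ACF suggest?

6

The largest autocorrelation is r_6 = 0.54; the remaining lags stay at or below 0.12.
The dominant spike at lag 6 indicates a seasonal period of 6.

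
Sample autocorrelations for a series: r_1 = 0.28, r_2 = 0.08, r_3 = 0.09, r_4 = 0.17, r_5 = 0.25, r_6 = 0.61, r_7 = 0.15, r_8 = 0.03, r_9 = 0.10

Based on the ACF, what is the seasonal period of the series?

The largest autocorrelation is r_6 = 0.61; the remaining lags stay at or below 0.28. The elevated value at lag 1 (0.28), dropping to 0.08 at lag 2, reflects decaying short-term dependence rather than seasonality.
The dominant spike at lag 6 indicates a seasonal period of 6.

6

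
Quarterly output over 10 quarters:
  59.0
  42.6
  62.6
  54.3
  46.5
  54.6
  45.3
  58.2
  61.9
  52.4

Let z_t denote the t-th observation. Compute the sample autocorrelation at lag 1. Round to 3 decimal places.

Mean z̄ = (59.0 + 42.6 + 62.6 + 54.3 + 46.5 + 54.6 + 45.3 + 58.2 + 61.9 + 52.4)/10 = 53.7400
Numerator Σ_{t=1}^{9}(z_t−z̄)(z_{t+1}−z̄) = -182.0576
Denominator Σ(z_t−z̄)² = 443.2440
r_1 = -182.0576 / 443.2440 = -0.411

-0.411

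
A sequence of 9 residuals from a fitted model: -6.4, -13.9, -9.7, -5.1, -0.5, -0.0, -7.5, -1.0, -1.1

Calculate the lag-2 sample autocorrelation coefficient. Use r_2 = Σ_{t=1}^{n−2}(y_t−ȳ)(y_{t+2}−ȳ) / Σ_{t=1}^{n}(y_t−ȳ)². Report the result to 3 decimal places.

-0.081

Mean ȳ = (-6.4 − 13.9 − 9.7 − 5.1 − 0.5 − 0.0 − 7.5 − 1.0 − 1.1)/9 = -5.0222
Σ(y_t−ȳ)(y_{t+2}−ȳ) = (6.4449) + (0.6905) + (-21.1540) + (-0.3906) + (-11.2051) + (20.2005) + (-9.7184) = -15.1321
Denominator Σ(y_t−ȳ)² = 185.9756
r_2 = -15.1321 / 185.9756 = -0.081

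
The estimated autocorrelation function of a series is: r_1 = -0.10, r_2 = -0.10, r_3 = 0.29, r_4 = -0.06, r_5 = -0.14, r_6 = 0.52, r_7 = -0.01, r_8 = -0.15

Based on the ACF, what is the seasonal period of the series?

6

The largest autocorrelation is r_6 = 0.52; the remaining lags stay at or below 0.29.
The dominant spike at lag 6 indicates a seasonal period of 6.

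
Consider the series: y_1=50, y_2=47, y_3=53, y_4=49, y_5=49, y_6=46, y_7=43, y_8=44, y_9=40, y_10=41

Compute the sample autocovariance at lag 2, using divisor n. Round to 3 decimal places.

6.932

Mean ȳ = (50 + 47 + 53 + 49 + 49 + 46 + 43 + 44 + 40 + 41)/10 = 46.2000
Σ_{t=1}^{8}(y_t−ȳ)(y_{t+2}−ȳ) = 69.3200
γ_2 = 69.3200 / 10 = 6.932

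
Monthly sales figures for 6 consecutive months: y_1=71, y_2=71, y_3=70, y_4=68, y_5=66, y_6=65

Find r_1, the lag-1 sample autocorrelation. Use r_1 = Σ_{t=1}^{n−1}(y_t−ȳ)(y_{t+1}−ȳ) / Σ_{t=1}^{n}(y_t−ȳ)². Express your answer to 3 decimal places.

0.575

Mean ȳ = (71 + 71 + 70 + 68 + 66 + 65)/6 = 68.5000
Deviations from mean: 2.5000, 2.5000, 1.5000, -0.5000, -2.5000, -3.5000
Σ(y_t−ȳ)(y_{t+1}−ȳ) = (6.2500) + (3.7500) + (-0.7500) + (1.2500) + (8.7500) = 19.2500
Denominator Σ(y_t−ȳ)² = 33.5000
r_1 = 19.2500 / 33.5000 = 0.575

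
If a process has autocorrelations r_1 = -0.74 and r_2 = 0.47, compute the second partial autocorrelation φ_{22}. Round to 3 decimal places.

φ_{22} = (r_2 − r_1²) / (1 − r_1²)
r_1² = (-0.74)² = 0.5476
Numerator = 0.47 − 0.5476 = -0.0776; denominator = 1 − 0.5476 = 0.4524
φ_{22} = -0.0776 / 0.4524 = -0.172

-0.172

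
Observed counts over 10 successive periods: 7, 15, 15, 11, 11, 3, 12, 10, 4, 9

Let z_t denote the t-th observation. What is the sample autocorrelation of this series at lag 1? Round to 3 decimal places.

0.008

Mean z̄ = (7 + 15 + 15 + 11 + 11 + 3 + 12 + 10 + 4 + 9)/10 = 9.7000
Numerator Σ_{t=1}^{9}(z_t−z̄)(z_{t+1}−z̄) = 1.2100
Denominator Σ(z_t−z̄)² = 150.1000
r_1 = 1.2100 / 150.1000 = 0.008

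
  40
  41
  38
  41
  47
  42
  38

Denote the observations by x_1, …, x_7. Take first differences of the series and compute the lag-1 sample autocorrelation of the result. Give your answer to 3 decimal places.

-0.040

First differences Δx: 1, -3, 3, 6, -5, -4
Mean of differences = -0.3333
Numerator Σ(Δx_t−Δx̄)(Δx_{t+1}−Δx̄) = -3.7778
Denominator Σ(Δx_t−Δx̄)² = 95.3333
r_1(Δx) = -3.7778 / 95.3333 = -0.040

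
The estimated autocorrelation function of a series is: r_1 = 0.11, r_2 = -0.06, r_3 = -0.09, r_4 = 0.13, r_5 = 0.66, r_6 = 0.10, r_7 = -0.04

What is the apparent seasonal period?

The largest autocorrelation is r_5 = 0.66; the remaining lags stay at or below 0.13.
The dominant spike at lag 5 indicates a seasonal period of 5.

5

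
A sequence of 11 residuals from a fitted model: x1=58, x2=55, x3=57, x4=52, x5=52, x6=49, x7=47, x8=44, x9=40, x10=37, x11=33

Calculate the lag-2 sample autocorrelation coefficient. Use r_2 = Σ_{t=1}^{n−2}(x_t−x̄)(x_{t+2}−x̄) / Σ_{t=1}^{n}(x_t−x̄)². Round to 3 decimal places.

0.470

Mean x̄ = (58 + 55 + 57 + 52 + 52 + 49 + 47 + 44 + 40 + 37 + 33)/11 = 47.6364
Numerator Σ_{t=1}^{9}(x_t−x̄)(x_{t+2}−x̄) = 323.5537
Denominator Σ(x_t−x̄)² = 688.5455
r_2 = 323.5537 / 688.5455 = 0.470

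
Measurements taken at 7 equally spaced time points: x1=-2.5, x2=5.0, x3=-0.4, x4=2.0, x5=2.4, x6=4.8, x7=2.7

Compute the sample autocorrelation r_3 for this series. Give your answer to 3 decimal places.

-0.127

Mean x̄ = (-2.5 + 5.0 − 0.4 + 2.0 + 2.4 + 4.8 + 2.7)/7 = 2.0000
Deviations from mean: -4.5000, 3.0000, -2.4000, 0.0000, 0.4000, 2.8000, 0.7000
Σ(x_t−x̄)(x_{t+3}−x̄) = (0.0000) + (1.2000) + (-6.7200) + (0.0000) = -5.5200
Denominator Σ(x_t−x̄)² = 43.5000
r_3 = -5.5200 / 43.5000 = -0.127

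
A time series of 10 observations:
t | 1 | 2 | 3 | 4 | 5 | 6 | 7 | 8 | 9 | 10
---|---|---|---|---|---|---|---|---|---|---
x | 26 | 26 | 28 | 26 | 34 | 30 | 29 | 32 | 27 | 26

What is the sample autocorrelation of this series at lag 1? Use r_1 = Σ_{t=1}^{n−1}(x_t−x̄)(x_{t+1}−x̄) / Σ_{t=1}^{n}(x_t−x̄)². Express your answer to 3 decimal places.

0.064

Mean x̄ = (26 + 26 + 28 + 26 + 34 + 30 + 29 + 32 + 27 + 26)/10 = 28.4000
Numerator Σ_{t=1}^{9}(x_t−x̄)(x_{t+1}−x̄) = 4.6400
Denominator Σ(x_t−x̄)² = 72.4000
r_1 = 4.6400 / 72.4000 = 0.064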